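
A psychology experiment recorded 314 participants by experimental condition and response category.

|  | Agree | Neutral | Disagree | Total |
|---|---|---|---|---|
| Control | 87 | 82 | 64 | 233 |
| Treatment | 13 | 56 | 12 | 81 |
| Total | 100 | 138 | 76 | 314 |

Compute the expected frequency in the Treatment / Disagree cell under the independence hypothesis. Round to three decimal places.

19.605

Row total (Treatment) = 81; column total (Disagree) = 76; grand total N = 314.
Expected count = (row total × column total) / N = 81 × 76 / 314 = 19.605.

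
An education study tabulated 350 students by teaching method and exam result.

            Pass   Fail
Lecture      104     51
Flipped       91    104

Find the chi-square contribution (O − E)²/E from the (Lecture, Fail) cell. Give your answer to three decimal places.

4.535

Row total (Lecture) = 155; column total (Fail) = 155; N = 350.
Expected count E = 155 × 155 / 350 = 68.6429.
Contribution = (O − E)²/E = (51 − 68.6429)² / 68.6429 = 4.535.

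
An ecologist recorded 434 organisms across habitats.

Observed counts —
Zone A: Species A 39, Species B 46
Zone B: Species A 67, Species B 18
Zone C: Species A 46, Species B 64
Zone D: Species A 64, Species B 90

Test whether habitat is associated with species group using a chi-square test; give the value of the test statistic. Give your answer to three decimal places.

36.150

Row totals: 85, 85, 110, 154. Column totals: 216, 218. Grand total N = 434.
Expected counts (row total × column total / N):
  Zone A, Species A: 85×216/434 = 42.3041
  Zone A, Species B: 85×218/434 = 42.6959
  Zone B, Species A: 85×216/434 = 42.3041
  Zone B, Species B: 85×218/434 = 42.6959
  Zone C, Species A: 110×216/434 = 54.7465
  Zone C, Species B: 110×218/434 = 55.2535
  Zone D, Species A: 154×216/434 = 76.6452
  Zone D, Species B: 154×218/434 = 77.3548
Contributions (O − E)²/E:
  (39 − 42.3041)²/42.3041 = 0.2581
  (46 − 42.6959)²/42.6959 = 0.2557
  (67 − 42.3041)²/42.3041 = 14.4167
  (18 − 42.6959)²/42.6959 = 14.2845
  (46 − 54.7465)²/54.7465 = 1.3974
  (64 − 55.2535)²/55.2535 = 1.3846
  (64 − 76.6452)²/76.6452 = 2.0863
  (90 − 77.3548)²/77.3548 = 2.0671
χ² = 0.2581 + 0.2557 + 14.4167 + 14.2845 + 1.3974 + 1.3846 + 2.0863 + 2.0671 = 36.150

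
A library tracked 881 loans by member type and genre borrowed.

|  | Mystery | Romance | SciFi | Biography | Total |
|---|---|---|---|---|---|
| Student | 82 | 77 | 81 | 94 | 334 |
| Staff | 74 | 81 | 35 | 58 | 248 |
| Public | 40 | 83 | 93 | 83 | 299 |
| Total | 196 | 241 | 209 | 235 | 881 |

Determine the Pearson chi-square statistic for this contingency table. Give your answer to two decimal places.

40.59

Grand total N = 881.
Expected counts (row total × column total / N):
  Student, Mystery: 334×196/881 = 74.306
  Student, Romance: 334×241/881 = 91.367
  Student, SciFi: 334×209/881 = 79.235
  Student, Biography: 334×235/881 = 89.092
  Staff, Mystery: 248×196/881 = 55.174
  Staff, Romance: 248×241/881 = 67.841
  Staff, SciFi: 248×209/881 = 58.833
  Staff, Biography: 248×235/881 = 66.152
  Public, Mystery: 299×196/881 = 66.520
  Public, Romance: 299×241/881 = 81.792
  Public, SciFi: 299×209/881 = 70.932
  Public, Biography: 299×235/881 = 79.756
Contributions (O − E)²/E:
  (82 − 74.306)²/74.306 = 0.7967
  (77 − 91.367)²/91.367 = 2.2591
  (81 − 79.235)²/79.235 = 0.0393
  (94 − 89.092)²/89.092 = 0.2704
  (74 − 55.174)²/55.174 = 6.4236
  (81 − 67.841)²/67.841 = 2.5524
  (35 − 58.833)²/58.833 = 9.6546
  (58 − 66.152)²/66.152 = 1.0046
  (40 − 66.520)²/66.520 = 10.5729
  (83 − 81.792)²/81.792 = 0.0178
  (93 − 70.932)²/70.932 = 6.8657
  (83 − 79.756)²/79.756 = 0.1319
χ² = 0.7967 + 2.2591 + 0.0393 + 0.2704 + 6.4236 + 2.5524 + 9.6546 + 1.0046 + 10.5729 + 0.0178 + 6.8657 + 0.1319 = 40.59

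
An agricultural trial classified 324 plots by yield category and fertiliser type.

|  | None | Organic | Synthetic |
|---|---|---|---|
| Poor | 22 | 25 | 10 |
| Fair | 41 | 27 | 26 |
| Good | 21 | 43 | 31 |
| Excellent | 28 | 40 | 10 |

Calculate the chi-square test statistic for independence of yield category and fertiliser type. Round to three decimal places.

21.276

Row totals: 57, 94, 95, 78. Column totals: 112, 135, 77. Grand total N = 324.
Expected counts (row total × column total / N):
  Poor, None: 57×112/324 = 19.7037
  Poor, Organic: 57×135/324 = 23.7500
  Poor, Synthetic: 57×77/324 = 13.5463
  Fair, None: 94×112/324 = 32.4938
  Fair, Organic: 94×135/324 = 39.1667
  Fair, Synthetic: 94×77/324 = 22.3395
  Good, None: 95×112/324 = 32.8395
  Good, Organic: 95×135/324 = 39.5833
  Good, Synthetic: 95×77/324 = 22.5772
  Excellent, None: 78×112/324 = 26.9630
  Excellent, Organic: 78×135/324 = 32.5000
  Excellent, Synthetic: 78×77/324 = 18.5370
Contributions (O − E)²/E:
  (22 − 19.7037)²/19.7037 = 0.2676
  (25 − 23.7500)²/23.7500 = 0.0658
  (10 − 13.5463)²/13.5463 = 0.9284
  (41 − 32.4938)²/32.4938 = 2.2267
  (27 − 39.1667)²/39.1667 = 3.7795
  (26 − 22.3395)²/22.3395 = 0.5998
  (21 − 32.8395)²/32.8395 = 4.2684
  (43 − 39.5833)²/39.5833 = 0.2949
  (31 − 22.5772)²/22.5772 = 3.1423
  (28 − 26.9630)²/26.9630 = 0.0399
  (40 − 32.5000)²/32.5000 = 1.7308
  (10 − 18.5370)²/18.5370 = 3.9316
χ² = 0.2676 + 0.0658 + 0.9284 + 2.2267 + 3.7795 + 0.5998 + 4.2684 + 0.2949 + 3.1423 + 0.0399 + 1.7308 + 3.9316 = 21.276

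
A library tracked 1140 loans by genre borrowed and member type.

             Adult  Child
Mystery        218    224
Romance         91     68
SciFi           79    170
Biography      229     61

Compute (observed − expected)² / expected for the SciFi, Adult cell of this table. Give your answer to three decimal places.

Row total (SciFi) = 249; column total (Adult) = 617; N = 1140.
Expected count E = 249 × 617 / 1140 = 134.7658.
Contribution = (O − E)²/E = (79 − 134.7658)² / 134.7658 = 23.076.

23.076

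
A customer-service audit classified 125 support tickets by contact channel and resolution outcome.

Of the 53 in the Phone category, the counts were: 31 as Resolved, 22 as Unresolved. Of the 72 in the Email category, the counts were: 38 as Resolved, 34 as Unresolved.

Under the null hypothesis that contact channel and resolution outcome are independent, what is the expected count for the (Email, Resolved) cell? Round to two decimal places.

39.74

Row total (Email) = 72; column total (Resolved) = 69; grand total N = 125.
Expected count = (row total × column total) / N = 72 × 69 / 125 = 39.74.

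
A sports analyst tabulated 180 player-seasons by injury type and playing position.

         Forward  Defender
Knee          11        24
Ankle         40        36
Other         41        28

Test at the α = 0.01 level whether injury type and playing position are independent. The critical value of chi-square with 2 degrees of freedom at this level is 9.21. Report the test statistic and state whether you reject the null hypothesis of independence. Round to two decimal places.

7.40; fail to reject H₀

Row totals: 35, 76, 69. Column totals: 92, 88. Grand total N = 180.
Expected counts (row total × column total / N):
  Knee, Forward: 35×92/180 = 17.889
  Knee, Defender: 35×88/180 = 17.111
  Ankle, Forward: 76×92/180 = 38.844
  Ankle, Defender: 76×88/180 = 37.156
  Other, Forward: 69×92/180 = 35.267
  Other, Defender: 69×88/180 = 33.733
Contributions (O − E)²/E:
  (11 − 17.889)²/17.889 = 2.6529
  (24 − 17.111)²/17.111 = 2.7736
  (40 − 38.844)²/38.844 = 0.0344
  (36 − 37.156)²/37.156 = 0.0360
  (41 − 35.267)²/35.267 = 0.9320
  (28 − 33.733)²/33.733 = 0.9743
χ² = 2.6529 + 2.7736 + 0.0344 + 0.0360 + 0.9320 + 0.9743 = 7.40
df = (3−1)(2−1) = 2. Since 7.40 < 9.21, fail to reject the null hypothesis of independence at α = 0.01.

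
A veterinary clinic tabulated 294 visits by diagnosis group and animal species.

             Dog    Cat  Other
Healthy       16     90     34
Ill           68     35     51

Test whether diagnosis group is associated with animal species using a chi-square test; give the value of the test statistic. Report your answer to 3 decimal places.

Row totals: 140, 154. Column totals: 84, 125, 85. Grand total N = 294.
Expected counts (row total × column total / N):
  Healthy, Dog: 140×84/294 = 40.0000
  Healthy, Cat: 140×125/294 = 59.5238
  Healthy, Other: 140×85/294 = 40.4762
  Ill, Dog: 154×84/294 = 44.0000
  Ill, Cat: 154×125/294 = 65.4762
  Ill, Other: 154×85/294 = 44.5238
Contributions (O − E)²/E:
  (16 − 40.0000)²/40.0000 = 14.4000
  (90 − 59.5238)²/59.5238 = 15.6038
  (34 − 40.4762)²/40.4762 = 1.0362
  (68 − 44.0000)²/44.0000 = 13.0909
  (35 − 65.4762)²/65.4762 = 14.1853
  (51 − 44.5238)²/44.5238 = 0.9420
χ² = 14.4000 + 15.6038 + 1.0362 + 13.0909 + 14.1853 + 0.9420 = 59.258

59.258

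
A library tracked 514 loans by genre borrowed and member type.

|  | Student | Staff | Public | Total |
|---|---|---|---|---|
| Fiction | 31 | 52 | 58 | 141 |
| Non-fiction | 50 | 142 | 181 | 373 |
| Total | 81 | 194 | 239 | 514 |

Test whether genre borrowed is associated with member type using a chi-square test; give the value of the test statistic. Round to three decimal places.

6.021

Grand total N = 514.
Expected counts (row total × column total / N):
  Fiction, Student: 141×81/514 = 22.21984
  Fiction, Staff: 141×194/514 = 53.21790
  Fiction, Public: 141×239/514 = 65.56226
  Non-fiction, Student: 373×81/514 = 58.78016
  Non-fiction, Staff: 373×194/514 = 140.78210
  Non-fiction, Public: 373×239/514 = 173.43774
Contributions (O − E)²/E:
  (31 − 22.21984)²/22.21984 = 3.4695
  (52 − 53.21790)²/53.21790 = 0.0279
  (58 − 65.56226)²/65.56226 = 0.8723
  (50 − 58.78016)²/58.78016 = 1.3115
  (142 − 140.78210)²/140.78210 = 0.0105
  (181 − 173.43774)²/173.43774 = 0.3297
χ² = 3.4695 + 0.0279 + 0.8723 + 1.3115 + 0.0105 + 0.3297 = 6.021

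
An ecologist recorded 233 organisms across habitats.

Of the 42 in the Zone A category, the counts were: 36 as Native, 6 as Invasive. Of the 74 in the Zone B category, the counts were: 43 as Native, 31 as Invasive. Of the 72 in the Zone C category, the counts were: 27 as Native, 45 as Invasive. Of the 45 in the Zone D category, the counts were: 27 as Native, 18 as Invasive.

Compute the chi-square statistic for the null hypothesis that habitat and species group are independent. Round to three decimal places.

25.512

Row totals: 42, 74, 72, 45. Column totals: 133, 100. Grand total N = 233.
Expected counts (row total × column total / N):
  Zone A, Native: 42×133/233 = 23.97425
  Zone A, Invasive: 42×100/233 = 18.02575
  Zone B, Native: 74×133/233 = 42.24034
  Zone B, Invasive: 74×100/233 = 31.75966
  Zone C, Native: 72×133/233 = 41.09871
  Zone C, Invasive: 72×100/233 = 30.90129
  Zone D, Native: 45×133/233 = 25.68670
  Zone D, Invasive: 45×100/233 = 19.31330
Contributions (O − E)²/E:
  (36 − 23.97425)²/23.97425 = 6.0322
  (6 − 18.02575)²/18.02575 = 8.0229
  (43 − 42.24034)²/42.24034 = 0.0137
  (31 − 31.75966)²/31.75966 = 0.0182
  (27 − 41.09871)²/41.09871 = 4.8365
  (45 − 30.90129)²/30.90129 = 6.4325
  (27 − 25.68670)²/25.68670 = 0.0671
  (18 − 19.31330)²/19.31330 = 0.0893
χ² = 6.0322 + 8.0229 + 0.0137 + 0.0182 + 4.8365 + 6.4325 + 0.0671 + 0.0893 = 25.512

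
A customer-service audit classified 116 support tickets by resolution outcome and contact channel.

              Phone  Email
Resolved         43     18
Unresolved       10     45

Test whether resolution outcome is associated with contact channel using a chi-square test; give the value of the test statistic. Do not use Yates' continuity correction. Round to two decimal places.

Row totals: 61, 55. Column totals: 53, 63. Grand total N = 116.
Expected counts (row total × column total / N):
  Resolved, Phone: 61×53/116 = 27.871
  Resolved, Email: 61×63/116 = 33.129
  Unresolved, Phone: 55×53/116 = 25.129
  Unresolved, Email: 55×63/116 = 29.871
Contributions (O − E)²/E:
  (43 − 27.871)²/27.871 = 8.2124
  (18 − 33.129)²/33.129 = 6.9090
  (10 − 25.129)²/25.129 = 9.1085
  (45 − 29.871)²/29.871 = 7.6625
χ² = 8.2124 + 6.9090 + 9.1085 + 7.6625 = 31.89

31.89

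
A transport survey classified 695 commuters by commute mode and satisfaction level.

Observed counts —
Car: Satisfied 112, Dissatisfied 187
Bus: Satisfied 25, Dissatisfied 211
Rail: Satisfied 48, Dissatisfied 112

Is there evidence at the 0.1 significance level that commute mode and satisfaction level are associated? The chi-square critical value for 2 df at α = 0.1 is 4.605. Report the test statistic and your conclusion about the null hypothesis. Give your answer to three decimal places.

Row totals: 299, 236, 160. Column totals: 185, 510. Grand total N = 695.
Expected counts (row total × column total / N):
  Car, Satisfied: 299×185/695 = 79.5899
  Car, Dissatisfied: 299×510/695 = 219.4101
  Bus, Satisfied: 236×185/695 = 62.8201
  Bus, Dissatisfied: 236×510/695 = 173.1799
  Rail, Satisfied: 160×185/695 = 42.5899
  Rail, Dissatisfied: 160×510/695 = 117.4101
Contributions (O − E)²/E:
  (112 − 79.5899)²/79.5899 = 13.1978
  (187 − 219.4101)²/219.4101 = 4.7874
  (25 − 62.8201)²/62.8201 = 22.7691
  (211 − 173.1799)²/173.1799 = 8.2594
  (48 − 42.5899)²/42.5899 = 0.6872
  (112 − 117.4101)²/117.4101 = 0.2493
χ² = 13.1978 + 4.7874 + 22.7691 + 8.2594 + 0.6872 + 0.2493 = 49.950
df = (3−1)(2−1) = 2. Since 49.950 > 4.605, reject the null hypothesis of independence at α = 0.1.

49.950; reject H₀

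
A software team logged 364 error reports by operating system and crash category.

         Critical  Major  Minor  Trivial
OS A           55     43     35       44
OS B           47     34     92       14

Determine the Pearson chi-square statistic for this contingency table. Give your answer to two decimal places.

42.54

Row totals: 177, 187. Column totals: 102, 77, 127, 58. Grand total N = 364.
Expected counts (row total × column total / N):
  OS A, Critical: 177×102/364 = 49.5989
  OS A, Major: 177×77/364 = 37.4423
  OS A, Minor: 177×127/364 = 61.7555
  OS A, Trivial: 177×58/364 = 28.2033
  OS B, Critical: 187×102/364 = 52.4011
  OS B, Major: 187×77/364 = 39.5577
  OS B, Minor: 187×127/364 = 65.2445
  OS B, Trivial: 187×58/364 = 29.7967
Contributions (O − E)²/E:
  (55 − 49.5989)²/49.5989 = 0.5882
  (43 − 37.4423)²/37.4423 = 0.8250
  (35 − 61.7555)²/61.7555 = 11.5918
  (44 − 28.2033)²/28.2033 = 8.8477
  (47 − 52.4011)²/52.4011 = 0.5567
  (34 − 39.5577)²/39.5577 = 0.7808
  (92 − 65.2445)²/65.2445 = 10.9719
  (14 − 29.7967)²/29.7967 = 8.3746
χ² = 0.5882 + 0.8250 + 11.5918 + 8.8477 + 0.5567 + 0.7808 + 10.9719 + 8.3746 = 42.54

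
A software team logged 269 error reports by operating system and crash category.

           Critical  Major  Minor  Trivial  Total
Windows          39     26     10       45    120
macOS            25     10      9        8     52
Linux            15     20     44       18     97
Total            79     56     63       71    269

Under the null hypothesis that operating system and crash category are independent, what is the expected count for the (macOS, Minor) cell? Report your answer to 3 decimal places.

12.178

Row total (macOS) = 52; column total (Minor) = 63; grand total N = 269.
Expected count = (row total × column total) / N = 52 × 63 / 269 = 12.178.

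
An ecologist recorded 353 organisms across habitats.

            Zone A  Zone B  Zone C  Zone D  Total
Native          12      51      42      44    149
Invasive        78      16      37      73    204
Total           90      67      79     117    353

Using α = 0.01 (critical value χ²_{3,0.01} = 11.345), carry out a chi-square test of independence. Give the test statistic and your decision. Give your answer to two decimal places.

67.25; reject H₀

Grand total N = 353.
Expected counts (row total × column total / N):
  Native, Zone A: 149×90/353 = 37.989
  Native, Zone B: 149×67/353 = 28.280
  Native, Zone C: 149×79/353 = 33.346
  Native, Zone D: 149×117/353 = 49.385
  Invasive, Zone A: 204×90/353 = 52.011
  Invasive, Zone B: 204×67/353 = 38.720
  Invasive, Zone C: 204×79/353 = 45.654
  Invasive, Zone D: 204×117/353 = 67.615
Contributions (O − E)²/E:
  (12 − 37.989)²/37.989 = 17.7796
  (51 − 28.280)²/28.280 = 18.2531
  (42 − 33.346)²/33.346 = 2.2459
  (44 − 49.385)²/49.385 = 0.5872
  (78 − 52.011)²/52.011 = 12.9863
  (16 − 38.720)²/38.720 = 13.3316
  (37 − 45.654)²/45.654 = 1.6404
  (73 − 67.615)²/67.615 = 0.4289
χ² = 17.7796 + 18.2531 + 2.2459 + 0.5872 + 12.9863 + 13.3316 + 1.6404 + 0.4289 = 67.25
df = (2−1)(4−1) = 3. Since 67.25 > 11.345, reject the null hypothesis of independence at α = 0.01.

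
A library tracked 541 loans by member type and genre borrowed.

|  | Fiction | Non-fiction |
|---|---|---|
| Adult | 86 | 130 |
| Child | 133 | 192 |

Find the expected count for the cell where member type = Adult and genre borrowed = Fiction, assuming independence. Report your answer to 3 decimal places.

87.438

Row total (Adult) = 216; column total (Fiction) = 219; grand total N = 541.
Expected count = (row total × column total) / N = 216 × 219 / 541 = 87.438.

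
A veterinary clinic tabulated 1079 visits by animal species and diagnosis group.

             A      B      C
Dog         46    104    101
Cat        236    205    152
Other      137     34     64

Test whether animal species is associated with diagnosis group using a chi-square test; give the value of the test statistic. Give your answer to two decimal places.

94.50

Row totals: 251, 593, 235. Column totals: 419, 343, 317. Grand total N = 1079.
Expected counts (row total × column total / N):
  Dog, A: 251×419/1079 = 97.469
  Dog, B: 251×343/1079 = 79.790
  Dog, C: 251×317/1079 = 73.741
  Cat, A: 593×419/1079 = 230.275
  Cat, B: 593×343/1079 = 188.507
  Cat, C: 593×317/1079 = 174.218
  Other, A: 235×419/1079 = 91.256
  Other, B: 235×343/1079 = 74.703
  Other, C: 235×317/1079 = 69.041
Contributions (O − E)²/E:
  (46 − 97.469)²/97.469 = 27.1785
  (104 − 79.790)²/79.790 = 7.3458
  (101 − 73.741)²/73.741 = 10.0765
  (236 − 230.275)²/230.275 = 0.1423
  (205 − 188.507)²/188.507 = 1.4430
  (152 − 174.218)²/174.218 = 2.8335
  (137 − 91.256)²/91.256 = 22.9301
  (34 − 74.703)²/74.703 = 22.1776
  (64 − 69.041)²/69.041 = 0.3681
χ² = 27.1785 + 7.3458 + 10.0765 + 0.1423 + 1.4430 + 2.8335 + 22.9301 + 22.1776 + 0.3681 = 94.50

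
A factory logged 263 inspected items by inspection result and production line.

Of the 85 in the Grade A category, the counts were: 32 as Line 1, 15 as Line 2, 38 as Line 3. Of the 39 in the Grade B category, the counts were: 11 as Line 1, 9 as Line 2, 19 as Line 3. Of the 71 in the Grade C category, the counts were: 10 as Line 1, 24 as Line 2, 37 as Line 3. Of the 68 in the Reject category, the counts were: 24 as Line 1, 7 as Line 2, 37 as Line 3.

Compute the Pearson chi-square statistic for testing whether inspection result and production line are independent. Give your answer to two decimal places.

19.13

Row totals: 85, 39, 71, 68. Column totals: 77, 55, 131. Grand total N = 263.
Expected counts (row total × column total / N):
  Grade A, Line 1: 85×77/263 = 24.886
  Grade A, Line 2: 85×55/263 = 17.776
  Grade A, Line 3: 85×131/263 = 42.338
  Grade B, Line 1: 39×77/263 = 11.418
  Grade B, Line 2: 39×55/263 = 8.156
  Grade B, Line 3: 39×131/263 = 19.426
  Grade C, Line 1: 71×77/263 = 20.787
  Grade C, Line 2: 71×55/263 = 14.848
  Grade C, Line 3: 71×131/263 = 35.365
  Reject, Line 1: 68×77/263 = 19.909
  Reject, Line 2: 68×55/263 = 14.221
  Reject, Line 3: 68×131/263 = 33.871
Contributions (O − E)²/E:
  (32 − 24.886)²/24.886 = 2.0336
  (15 − 17.776)²/17.776 = 0.4335
  (38 − 42.338)²/42.338 = 0.4445
  (11 − 11.418)²/11.418 = 0.0153
  (9 − 8.156)²/8.156 = 0.0873
  (19 − 19.426)²/19.426 = 0.0093
  (10 − 20.787)²/20.787 = 5.5977
  (24 − 14.848)²/14.848 = 5.6411
  (37 − 35.365)²/35.365 = 0.0756
  (24 − 19.909)²/19.909 = 0.8406
  (7 − 14.221)²/14.221 = 3.6666
  (37 − 33.871)²/33.871 = 0.2891
χ² = 2.0336 + 0.4335 + 0.4445 + 0.0153 + 0.0873 + 0.0093 + 5.5977 + 5.6411 + 0.0756 + 0.8406 + 3.6666 + 0.2891 = 19.13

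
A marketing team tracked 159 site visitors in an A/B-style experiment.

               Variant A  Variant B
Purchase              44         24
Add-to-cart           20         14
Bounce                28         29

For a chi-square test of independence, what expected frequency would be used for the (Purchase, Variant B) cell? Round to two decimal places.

28.65

Row total (Purchase) = 68; column total (Variant B) = 67; grand total N = 159.
Expected count = (row total × column total) / N = 68 × 67 / 159 = 28.65.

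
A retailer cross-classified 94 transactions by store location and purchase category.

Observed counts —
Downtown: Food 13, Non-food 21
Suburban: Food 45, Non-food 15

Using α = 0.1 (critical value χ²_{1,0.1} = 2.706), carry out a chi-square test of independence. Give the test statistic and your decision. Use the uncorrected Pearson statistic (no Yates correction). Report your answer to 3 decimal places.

12.413; reject H₀

Row totals: 34, 60. Column totals: 58, 36. Grand total N = 94.
Expected counts (row total × column total / N):
  Downtown, Food: 34×58/94 = 20.97872
  Downtown, Non-food: 34×36/94 = 13.02128
  Suburban, Food: 60×58/94 = 37.02128
  Suburban, Non-food: 60×36/94 = 22.97872
Contributions (O − E)²/E:
  (13 − 20.97872)²/20.97872 = 3.0345
  (21 − 13.02128)²/13.02128 = 4.8889
  (45 − 37.02128)²/37.02128 = 1.7196
  (15 − 22.97872)²/22.97872 = 2.7704
χ² = 3.0345 + 4.8889 + 1.7196 + 2.7704 = 12.413
df = (2−1)(2−1) = 1. Since 12.413 > 2.706, reject the null hypothesis of independence at α = 0.1.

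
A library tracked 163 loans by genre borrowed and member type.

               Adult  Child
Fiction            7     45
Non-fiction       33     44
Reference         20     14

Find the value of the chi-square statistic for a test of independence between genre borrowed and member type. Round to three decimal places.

20.481

Row totals: 52, 77, 34. Column totals: 60, 103. Grand total N = 163.
Expected counts (row total × column total / N):
  Fiction, Adult: 52×60/163 = 19.1411
  Fiction, Child: 52×103/163 = 32.8589
  Non-fiction, Adult: 77×60/163 = 28.3436
  Non-fiction, Child: 77×103/163 = 48.6564
  Reference, Adult: 34×60/163 = 12.5153
  Reference, Child: 34×103/163 = 21.4847
Contributions (O − E)²/E:
  (7 − 19.1411)²/19.1411 = 7.7010
  (45 − 32.8589)²/32.8589 = 4.4860
  (33 − 28.3436)²/28.3436 = 0.7650
  (44 − 48.6564)²/48.6564 = 0.4456
  (20 − 12.5153)²/12.5153 = 4.4762
  (14 − 21.4847)²/21.4847 = 2.6075
χ² = 7.7010 + 4.4860 + 0.7650 + 0.4456 + 4.4762 + 2.6075 = 20.481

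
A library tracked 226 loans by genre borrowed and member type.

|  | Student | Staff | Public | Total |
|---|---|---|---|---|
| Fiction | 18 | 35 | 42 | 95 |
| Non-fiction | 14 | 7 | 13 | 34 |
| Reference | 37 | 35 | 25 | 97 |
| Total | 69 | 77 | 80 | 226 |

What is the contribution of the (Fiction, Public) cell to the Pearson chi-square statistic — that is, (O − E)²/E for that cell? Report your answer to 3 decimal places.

Row total (Fiction) = 95; column total (Public) = 80; N = 226.
Expected count E = 95 × 80 / 226 = 33.6283.
Contribution = (O − E)²/E = (42 − 33.6283)² / 33.6283 = 2.084.

2.084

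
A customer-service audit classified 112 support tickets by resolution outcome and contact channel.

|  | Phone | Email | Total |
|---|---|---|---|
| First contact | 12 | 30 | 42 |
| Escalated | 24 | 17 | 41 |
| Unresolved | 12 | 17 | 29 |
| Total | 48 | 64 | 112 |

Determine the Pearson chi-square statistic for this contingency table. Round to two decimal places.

7.64

Grand total N = 112.
Expected counts (row total × column total / N):
  First contact, Phone: 42×48/112 = 18.000
  First contact, Email: 42×64/112 = 24.000
  Escalated, Phone: 41×48/112 = 17.571
  Escalated, Email: 41×64/112 = 23.429
  Unresolved, Phone: 29×48/112 = 12.429
  Unresolved, Email: 29×64/112 = 16.571
Contributions (O − E)²/E:
  (12 − 18.000)²/18.000 = 2.0000
  (30 − 24.000)²/24.000 = 1.5000
  (24 − 17.571)²/17.571 = 2.3523
  (17 − 23.429)²/23.429 = 1.7641
  (12 − 12.429)²/12.429 = 0.0148
  (17 − 16.571)²/16.571 = 0.0111
χ² = 2.0000 + 1.5000 + 2.3523 + 1.7641 + 0.0148 + 0.0111 = 7.64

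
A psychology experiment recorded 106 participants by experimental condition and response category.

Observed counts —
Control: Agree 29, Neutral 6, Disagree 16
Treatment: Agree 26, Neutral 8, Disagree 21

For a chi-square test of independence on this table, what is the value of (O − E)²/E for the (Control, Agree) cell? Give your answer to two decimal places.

Row total (Control) = 51; column total (Agree) = 55; N = 106.
Expected count E = 51 × 55 / 106 = 26.462.
Contribution = (O − E)²/E = (29 − 26.462)² / 26.462 = 0.24.

0.24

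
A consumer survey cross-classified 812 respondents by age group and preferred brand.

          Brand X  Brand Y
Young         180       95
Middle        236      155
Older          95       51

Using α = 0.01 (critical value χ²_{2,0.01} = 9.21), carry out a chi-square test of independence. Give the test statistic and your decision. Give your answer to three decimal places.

Row totals: 275, 391, 146. Column totals: 511, 301. Grand total N = 812.
Expected counts (row total × column total / N):
  Young, Brand X: 275×511/812 = 173.0603
  Young, Brand Y: 275×301/812 = 101.9397
  Middle, Brand X: 391×511/812 = 246.0603
  Middle, Brand Y: 391×301/812 = 144.9397
  Older, Brand X: 146×511/812 = 91.8793
  Older, Brand Y: 146×301/812 = 54.1207
Contributions (O − E)²/E:
  (180 − 173.0603)²/173.0603 = 0.2783
  (95 − 101.9397)²/101.9397 = 0.4724
  (236 − 246.0603)²/246.0603 = 0.4113
  (155 − 144.9397)²/144.9397 = 0.6983
  (95 − 91.8793)²/91.8793 = 0.1060
  (51 − 54.1207)²/54.1207 = 0.1799
χ² = 0.2783 + 0.4724 + 0.4113 + 0.6983 + 0.1060 + 0.1799 = 2.146
df = (3−1)(2−1) = 2. Since 2.146 < 9.21, fail to reject the null hypothesis of independence at α = 0.01.

2.146; fail to reject H₀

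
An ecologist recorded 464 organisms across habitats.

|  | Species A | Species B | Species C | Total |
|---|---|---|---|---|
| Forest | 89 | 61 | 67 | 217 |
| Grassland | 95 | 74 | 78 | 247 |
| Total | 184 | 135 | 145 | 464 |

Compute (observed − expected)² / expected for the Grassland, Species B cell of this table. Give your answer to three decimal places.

0.063

Row total (Grassland) = 247; column total (Species B) = 135; N = 464.
Expected count E = 247 × 135 / 464 = 71.8642.
Contribution = (O − E)²/E = (74 − 71.8642)² / 71.8642 = 0.063.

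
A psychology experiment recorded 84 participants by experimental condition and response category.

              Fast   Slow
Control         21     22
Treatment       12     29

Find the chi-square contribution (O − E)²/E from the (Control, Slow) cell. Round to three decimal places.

Row total (Control) = 43; column total (Slow) = 51; N = 84.
Expected count E = 43 × 51 / 84 = 26.1071.
Contribution = (O − E)²/E = (22 − 26.1071)² / 26.1071 = 0.646.

0.646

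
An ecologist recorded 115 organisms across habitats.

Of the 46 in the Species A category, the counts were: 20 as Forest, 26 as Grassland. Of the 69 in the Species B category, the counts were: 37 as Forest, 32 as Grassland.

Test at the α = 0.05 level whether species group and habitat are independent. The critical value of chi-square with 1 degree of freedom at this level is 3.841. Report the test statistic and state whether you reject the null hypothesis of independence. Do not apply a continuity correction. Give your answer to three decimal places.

Row totals: 46, 69. Column totals: 57, 58. Grand total N = 115.
Expected counts (row total × column total / N):
  Species A, Forest: 46×57/115 = 22.8000
  Species A, Grassland: 46×58/115 = 23.2000
  Species B, Forest: 69×57/115 = 34.2000
  Species B, Grassland: 69×58/115 = 34.8000
Contributions (O − E)²/E:
  (20 − 22.8000)²/22.8000 = 0.3439
  (26 − 23.2000)²/23.2000 = 0.3379
  (37 − 34.2000)²/34.2000 = 0.2292
  (32 − 34.8000)²/34.8000 = 0.2253
χ² = 0.3439 + 0.3379 + 0.2292 + 0.2253 = 1.136
df = (2−1)(2−1) = 1. Since 1.136 < 3.841, fail to reject the null hypothesis of independence at α = 0.05.

1.136; fail to reject H₀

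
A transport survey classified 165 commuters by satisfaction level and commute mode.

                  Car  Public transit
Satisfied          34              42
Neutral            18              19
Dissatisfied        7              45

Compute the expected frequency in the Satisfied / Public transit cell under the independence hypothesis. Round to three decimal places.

Row total (Satisfied) = 76; column total (Public transit) = 106; grand total N = 165.
Expected count = (row total × column total) / N = 76 × 106 / 165 = 48.824.

48.824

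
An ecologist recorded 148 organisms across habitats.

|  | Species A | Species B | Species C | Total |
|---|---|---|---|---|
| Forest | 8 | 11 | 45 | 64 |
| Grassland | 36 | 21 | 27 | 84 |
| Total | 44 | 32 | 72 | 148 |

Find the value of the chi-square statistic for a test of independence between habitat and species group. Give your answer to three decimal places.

Grand total N = 148.
Expected counts (row total × column total / N):
  Forest, Species A: 64×44/148 = 19.0270
  Forest, Species B: 64×32/148 = 13.8378
  Forest, Species C: 64×72/148 = 31.1351
  Grassland, Species A: 84×44/148 = 24.9730
  Grassland, Species B: 84×32/148 = 18.1622
  Grassland, Species C: 84×72/148 = 40.8649
Contributions (O − E)²/E:
  (8 − 19.0270)²/19.0270 = 6.3906
  (11 − 13.8378)²/13.8378 = 0.5820
  (45 − 31.1351)²/31.1351 = 6.1742
  (36 − 24.9730)²/24.9730 = 4.8690
  (21 − 18.1622)²/18.1622 = 0.4434
  (27 − 40.8649)²/40.8649 = 4.7042
χ² = 6.3906 + 0.5820 + 6.1742 + 4.8690 + 0.4434 + 4.7042 = 23.163

23.163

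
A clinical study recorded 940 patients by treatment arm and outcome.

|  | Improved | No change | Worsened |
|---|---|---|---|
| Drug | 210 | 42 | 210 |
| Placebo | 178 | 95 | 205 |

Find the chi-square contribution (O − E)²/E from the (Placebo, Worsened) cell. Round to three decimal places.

Row total (Placebo) = 478; column total (Worsened) = 415; N = 940.
Expected count E = 478 × 415 / 940 = 211.0319.
Contribution = (O − E)²/E = (205 − 211.0319)² / 211.0319 = 0.172.

0.172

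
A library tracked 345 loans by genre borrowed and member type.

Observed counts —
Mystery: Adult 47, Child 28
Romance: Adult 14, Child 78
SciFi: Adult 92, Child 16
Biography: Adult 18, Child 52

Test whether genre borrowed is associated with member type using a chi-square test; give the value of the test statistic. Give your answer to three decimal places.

119.314

Row totals: 75, 92, 108, 70. Column totals: 171, 174. Grand total N = 345.
Expected counts (row total × column total / N):
  Mystery, Adult: 75×171/345 = 37.17391
  Mystery, Child: 75×174/345 = 37.82609
  Romance, Adult: 92×171/345 = 45.60000
  Romance, Child: 92×174/345 = 46.40000
  SciFi, Adult: 108×171/345 = 53.53043
  SciFi, Child: 108×174/345 = 54.46957
  Biography, Adult: 70×171/345 = 34.69565
  Biography, Child: 70×174/345 = 35.30435
Contributions (O − E)²/E:
  (47 − 37.17391)²/37.17391 = 2.5973
  (28 − 37.82609)²/37.82609 = 2.5525
  (14 − 45.60000)²/45.60000 = 21.8982
  (78 − 46.40000)²/46.40000 = 21.5207
  (92 − 53.53043)²/53.53043 = 27.6461
  (16 − 54.46957)²/54.46957 = 27.1694
  (18 − 34.69565)²/34.69565 = 8.0340
  (52 − 35.30435)²/35.30435 = 7.8955
χ² = 2.5973 + 2.5525 + 21.8982 + 21.5207 + 27.6461 + 27.1694 + 8.0340 + 7.8955 = 119.314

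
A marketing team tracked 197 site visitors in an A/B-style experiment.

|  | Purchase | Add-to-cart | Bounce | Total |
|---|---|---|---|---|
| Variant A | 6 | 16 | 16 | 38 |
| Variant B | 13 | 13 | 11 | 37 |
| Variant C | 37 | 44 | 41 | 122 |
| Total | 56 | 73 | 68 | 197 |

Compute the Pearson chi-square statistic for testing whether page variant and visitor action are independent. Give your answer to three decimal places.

Grand total N = 197.
Expected counts (row total × column total / N):
  Variant A, Purchase: 38×56/197 = 10.8020
  Variant A, Add-to-cart: 38×73/197 = 14.0812
  Variant A, Bounce: 38×68/197 = 13.1168
  Variant B, Purchase: 37×56/197 = 10.5178
  Variant B, Add-to-cart: 37×73/197 = 13.7107
  Variant B, Bounce: 37×68/197 = 12.7716
  Variant C, Purchase: 122×56/197 = 34.6802
  Variant C, Add-to-cart: 122×73/197 = 45.2081
  Variant C, Bounce: 122×68/197 = 42.1117
Contributions (O − E)²/E:
  (6 − 10.8020)²/10.8020 = 2.1347
  (16 − 14.0812)²/14.0812 = 0.2615
  (16 − 13.1168)²/13.1168 = 0.6338
  (13 − 10.5178)²/10.5178 = 0.5858
  (13 − 13.7107)²/13.7107 = 0.0368
  (11 − 12.7716)²/12.7716 = 0.2457
  (37 − 34.6802)²/34.6802 = 0.1552
  (44 − 45.2081)²/45.2081 = 0.0323
  (41 − 42.1117)²/42.1117 = 0.0293
χ² = 2.1347 + 0.2615 + 0.6338 + 0.5858 + 0.0368 + 0.2457 + 0.1552 + 0.0323 + 0.0293 = 4.115

4.115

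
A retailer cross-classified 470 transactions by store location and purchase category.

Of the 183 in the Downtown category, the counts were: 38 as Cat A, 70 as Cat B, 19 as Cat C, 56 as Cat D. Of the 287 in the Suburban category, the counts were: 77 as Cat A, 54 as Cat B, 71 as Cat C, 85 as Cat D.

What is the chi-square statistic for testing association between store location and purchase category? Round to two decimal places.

29.74

Row totals: 183, 287. Column totals: 115, 124, 90, 141. Grand total N = 470.
Expected counts (row total × column total / N):
  Downtown, Cat A: 183×115/470 = 44.777
  Downtown, Cat B: 183×124/470 = 48.281
  Downtown, Cat C: 183×90/470 = 35.043
  Downtown, Cat D: 183×141/470 = 54.900
  Suburban, Cat A: 287×115/470 = 70.223
  Suburban, Cat B: 287×124/470 = 75.719
  Suburban, Cat C: 287×90/470 = 54.957
  Suburban, Cat D: 287×141/470 = 86.100
Contributions (O − E)²/E:
  (38 − 44.777)²/44.777 = 1.0257
  (70 − 48.281)²/48.281 = 9.7702
  (19 − 35.043)²/35.043 = 7.3446
  (56 − 54.900)²/54.900 = 0.0220
  (77 − 70.223)²/70.223 = 0.6540
  (54 − 75.719)²/75.719 = 6.2298
  (71 − 54.957)²/54.957 = 4.6833
  (85 − 86.100)²/86.100 = 0.0141
χ² = 1.0257 + 9.7702 + 7.3446 + 0.0220 + 0.6540 + 6.2298 + 4.6833 + 0.0141 = 29.74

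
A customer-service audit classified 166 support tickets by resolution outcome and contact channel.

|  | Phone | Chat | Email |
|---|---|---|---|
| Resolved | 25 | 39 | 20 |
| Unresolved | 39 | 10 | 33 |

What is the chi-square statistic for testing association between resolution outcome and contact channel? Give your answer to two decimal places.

23.39

Row totals: 84, 82. Column totals: 64, 49, 53. Grand total N = 166.
Expected counts (row total × column total / N):
  Resolved, Phone: 84×64/166 = 32.386
  Resolved, Chat: 84×49/166 = 24.795
  Resolved, Email: 84×53/166 = 26.819
  Unresolved, Phone: 82×64/166 = 31.614
  Unresolved, Chat: 82×49/166 = 24.205
  Unresolved, Email: 82×53/166 = 26.181
Contributions (O − E)²/E:
  (25 − 32.386)²/32.386 = 1.6845
  (39 − 24.795)²/24.795 = 8.1380
  (20 − 26.819)²/26.819 = 1.7338
  (39 − 31.614)²/31.614 = 1.7256
  (10 − 24.205)²/24.205 = 8.3364
  (33 − 26.181)²/26.181 = 1.7760
χ² = 1.6845 + 8.1380 + 1.7338 + 1.7256 + 8.3364 + 1.7760 = 23.39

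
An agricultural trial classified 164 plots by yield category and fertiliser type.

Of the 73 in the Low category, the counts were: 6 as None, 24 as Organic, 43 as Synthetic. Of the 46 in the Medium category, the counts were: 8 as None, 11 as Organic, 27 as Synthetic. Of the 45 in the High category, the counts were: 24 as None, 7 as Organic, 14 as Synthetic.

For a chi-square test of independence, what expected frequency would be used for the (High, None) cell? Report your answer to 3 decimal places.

Row total (High) = 45; column total (None) = 38; grand total N = 164.
Expected count = (row total × column total) / N = 45 × 38 / 164 = 10.427.

10.427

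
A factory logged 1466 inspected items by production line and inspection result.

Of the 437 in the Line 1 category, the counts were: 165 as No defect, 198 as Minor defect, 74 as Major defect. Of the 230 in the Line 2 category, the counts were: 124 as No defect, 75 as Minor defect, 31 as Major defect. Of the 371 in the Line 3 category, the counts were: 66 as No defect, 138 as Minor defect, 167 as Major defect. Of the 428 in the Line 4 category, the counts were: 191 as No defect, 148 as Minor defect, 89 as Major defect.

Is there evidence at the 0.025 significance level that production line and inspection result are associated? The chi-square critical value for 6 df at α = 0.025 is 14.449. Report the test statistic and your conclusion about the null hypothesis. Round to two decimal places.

Row totals: 437, 230, 371, 428. Column totals: 546, 559, 361. Grand total N = 1466.
Expected counts (row total × column total / N):
  Line 1, No defect: 437×546/1466 = 162.757
  Line 1, Minor defect: 437×559/1466 = 166.632
  Line 1, Major defect: 437×361/1466 = 107.611
  Line 2, No defect: 230×546/1466 = 85.662
  Line 2, Minor defect: 230×559/1466 = 87.701
  Line 2, Major defect: 230×361/1466 = 56.637
  Line 3, No defect: 371×546/1466 = 138.176
  Line 3, Minor defect: 371×559/1466 = 141.466
  Line 3, Major defect: 371×361/1466 = 91.358
  Line 4, No defect: 428×546/1466 = 159.405
  Line 4, Minor defect: 428×559/1466 = 163.201
  Line 4, Major defect: 428×361/1466 = 105.394
Contributions (O − E)²/E:
  (165 − 162.757)²/162.757 = 0.0309
  (198 − 166.632)²/166.632 = 5.9049
  (74 − 107.611)²/107.611 = 10.4980
  (124 − 85.662)²/85.662 = 17.1582
  (75 − 87.701)²/87.701 = 1.8394
  (31 − 56.637)²/56.637 = 11.6047
  (66 − 138.176)²/138.176 = 37.7010
  (138 − 141.466)²/141.466 = 0.0849
  (167 − 91.358)²/91.358 = 62.6296
  (191 − 159.405)²/159.405 = 6.2623
  (148 − 163.201)²/163.201 = 1.4159
  (89 − 105.394)²/105.394 = 2.5501
χ² = 0.0309 + 5.9049 + 10.4980 + 17.1582 + 1.8394 + 11.6047 + 37.7010 + 0.0849 + 62.6296 + 6.2623 + 1.4159 + 2.5501 = 157.68
df = (4−1)(3−1) = 6. Since 157.68 > 14.449, reject the null hypothesis of independence at α = 0.025.

157.68; reject H₀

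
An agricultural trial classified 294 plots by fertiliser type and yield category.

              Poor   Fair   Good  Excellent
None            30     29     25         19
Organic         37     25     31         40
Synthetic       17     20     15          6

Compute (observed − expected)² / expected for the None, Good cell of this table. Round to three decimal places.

Row total (None) = 103; column total (Good) = 71; N = 294.
Expected count E = 103 × 71 / 294 = 24.8741.
Contribution = (O − E)²/E = (25 − 24.8741)² / 24.8741 = 0.001.

0.001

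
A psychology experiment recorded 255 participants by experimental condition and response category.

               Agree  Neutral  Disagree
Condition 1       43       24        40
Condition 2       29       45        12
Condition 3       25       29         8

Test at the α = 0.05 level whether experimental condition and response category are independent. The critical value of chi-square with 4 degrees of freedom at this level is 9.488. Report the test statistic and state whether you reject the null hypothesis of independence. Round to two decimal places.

28.26; reject H₀

Row totals: 107, 86, 62. Column totals: 97, 98, 60. Grand total N = 255.
Expected counts (row total × column total / N):
  Condition 1, Agree: 107×97/255 = 40.7020
  Condition 1, Neutral: 107×98/255 = 41.1216
  Condition 1, Disagree: 107×60/255 = 25.1765
  Condition 2, Agree: 86×97/255 = 32.7137
  Condition 2, Neutral: 86×98/255 = 33.0510
  Condition 2, Disagree: 86×60/255 = 20.2353
  Condition 3, Agree: 62×97/255 = 23.5843
  Condition 3, Neutral: 62×98/255 = 23.8275
  Condition 3, Disagree: 62×60/255 = 14.5882
Contributions (O − E)²/E:
  (43 − 40.7020)²/40.7020 = 0.1297
  (24 − 41.1216)²/41.1216 = 7.1288
  (40 − 25.1765)²/25.1765 = 8.7278
  (29 − 32.7137)²/32.7137 = 0.4216
  (45 − 33.0510)²/33.0510 = 4.3199
  (12 − 20.2353)²/20.2353 = 3.3516
  (25 − 23.5843)²/23.5843 = 0.0850
  (29 − 23.8275)²/23.8275 = 1.1229
  (8 − 14.5882)²/14.5882 = 2.9753
χ² = 0.1297 + 7.1288 + 8.7278 + 0.4216 + 4.3199 + 3.3516 + 0.0850 + 1.1229 + 2.9753 = 28.26
df = (3−1)(3−1) = 4. Since 28.26 > 9.488, reject the null hypothesis of independence at α = 0.05.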